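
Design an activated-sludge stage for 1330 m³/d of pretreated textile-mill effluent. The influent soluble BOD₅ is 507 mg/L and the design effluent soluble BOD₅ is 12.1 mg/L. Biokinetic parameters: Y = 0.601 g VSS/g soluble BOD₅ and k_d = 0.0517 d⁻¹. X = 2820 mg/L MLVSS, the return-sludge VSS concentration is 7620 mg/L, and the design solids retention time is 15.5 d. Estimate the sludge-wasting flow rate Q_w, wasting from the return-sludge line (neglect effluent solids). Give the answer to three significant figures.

Steady-state biomass mass balance: V·X·(1 + k_d·θ_c) = Y·Q·(S₀ − S)·θ_c, so V = 0.601 × 1330 × (507 − 12.1) × 15.5 / [2820 × (1 + 0.0517 × 15.5)] = 6.13×10^6 / 5080 = 1207 m³.
Q_w = (V·X)/(θ_c X_r) = 1207 × 2820 / (15.5 × 7620) = 28.82 m³/d.

Q_w ≈ 28.8 m³/d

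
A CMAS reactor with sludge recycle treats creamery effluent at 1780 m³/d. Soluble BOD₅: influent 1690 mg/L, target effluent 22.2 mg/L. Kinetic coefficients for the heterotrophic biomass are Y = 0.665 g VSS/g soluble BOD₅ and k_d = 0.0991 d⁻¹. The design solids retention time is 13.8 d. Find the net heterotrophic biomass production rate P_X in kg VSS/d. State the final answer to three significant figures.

P_X ≈ 834 kg VSS/d

The observed yield is Y_obs = Y/(1 + k_d·θ_c) = 0.665 / (1 + 0.0991 × 13.8) = 0.665 / 2.368 = 0.2809 g VSS per g soluble BOD₅ removed.
Substrate removed = Q·(S₀ − S) = 1780 m³/d × (1690 − 22.2) g/m³ = 2.97×10^6 g/d = 2969 kg/d.
P_X = Y_obs · Q(S₀ − S) = 0.2809 × 2969 = 833.8 kg VSS/d.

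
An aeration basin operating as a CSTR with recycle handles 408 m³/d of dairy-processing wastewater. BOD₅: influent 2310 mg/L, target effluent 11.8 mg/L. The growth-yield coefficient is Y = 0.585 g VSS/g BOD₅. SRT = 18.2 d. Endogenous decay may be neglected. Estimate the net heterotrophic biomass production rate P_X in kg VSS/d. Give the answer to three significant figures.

Since k_d ≈ 0, Y_obs = Y = 0.585 g VSS/g BOD₅.
Mass of BOD₅ removed per day: Q(S₀ − S) = 408 × 2298 g/m³ = 937.7 kg/d.
Net biomass production P_X = Y_obs × Q·(S₀ − S) = 0.5850 × 937.7 = 548.5 kg VSS/d.

P_X ≈ 549 kg VSS/d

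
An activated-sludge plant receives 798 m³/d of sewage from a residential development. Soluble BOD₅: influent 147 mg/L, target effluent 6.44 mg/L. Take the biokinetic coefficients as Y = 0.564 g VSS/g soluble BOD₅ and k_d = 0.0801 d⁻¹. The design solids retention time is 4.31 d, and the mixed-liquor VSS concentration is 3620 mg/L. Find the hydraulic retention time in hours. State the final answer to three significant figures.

τ ≈ 1.68 h

From the SRT design equation V = Y Q (S₀−S) θ_c / [X (1 + k_d θ_c)] = 0.564 × 798 × (147 − 6.44) × 4.31 / [3620 × (1 + 0.0801 × 4.31)] = 2.73×10^5 / 4870 = 55.99 m³.
τ = V/Q = 55.99/798 = 0.07016 d, or 1.684 h.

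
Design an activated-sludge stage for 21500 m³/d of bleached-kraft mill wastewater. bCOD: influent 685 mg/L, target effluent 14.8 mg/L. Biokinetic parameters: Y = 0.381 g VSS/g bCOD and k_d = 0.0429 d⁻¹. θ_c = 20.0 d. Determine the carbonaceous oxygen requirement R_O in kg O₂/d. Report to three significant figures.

The observed yield is Y_obs = Y/(1 + k_d·θ_c) = 0.381 / (1 + 0.0429 × 20.0) = 0.381 / 1.858 = 0.2051 g VSS per g bCOD removed.
ΔS = 685 − 14.8 = 670.2 mg/L, so the substrate removal rate is 21500 × 670.2/1000 = 14409 kg bCOD/d.
P_X = Y_obs·Q·(S₀ − S) = 0.2051 × 14409 = 2955 kg VSS/d.
R_O = Q·(S₀ − S) − 1.42·P_X = 14409 − 1.42 × 2955 = 10214 kg O₂/d.

R_O ≈ 10200 kg O₂/d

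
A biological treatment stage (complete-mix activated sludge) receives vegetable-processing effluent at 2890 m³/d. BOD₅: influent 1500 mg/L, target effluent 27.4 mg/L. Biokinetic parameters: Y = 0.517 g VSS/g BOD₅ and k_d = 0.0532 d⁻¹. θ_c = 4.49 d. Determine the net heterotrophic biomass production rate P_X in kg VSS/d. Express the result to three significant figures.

Correct the yield for decay: Y_obs = Y/(1 + k_d θ_c) = 0.517 / (1 + 0.0532 × 4.49) = 0.517 / 1.239 = 0.4173.
Q·(S₀ − S) = 2890 × (1500 − 27.4) × 10⁻³ = 4256 kg/d removed.
Biomass produced: P_X = Y_obs·Q·ΔS = 0.4173 × 4256 ≈ 1776 kg VSS/d.

P_X ≈ 1780 kg VSS/d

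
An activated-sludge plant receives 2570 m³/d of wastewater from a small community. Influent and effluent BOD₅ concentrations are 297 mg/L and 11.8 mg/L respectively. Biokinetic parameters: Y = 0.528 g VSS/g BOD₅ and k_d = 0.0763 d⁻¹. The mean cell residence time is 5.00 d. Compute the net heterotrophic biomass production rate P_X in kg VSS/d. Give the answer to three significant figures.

P_X ≈ 280 kg VSS/d

Observed yield with endogenous decay: Y_obs = Y / (1 + k_d·θ_c) = 0.528 / (1 + 0.0763 × 5.00) = 0.528 / 1.381 = 0.3822 g VSS/g BOD₅.
Mass of BOD₅ removed per day: Q(S₀ − S) = 2570 × 285.2 g/m³ = 733.0 kg/d.
P_X = Y_obs · Q(S₀ − S) = 0.3822 × 733.0 = 280.1 kg VSS/d.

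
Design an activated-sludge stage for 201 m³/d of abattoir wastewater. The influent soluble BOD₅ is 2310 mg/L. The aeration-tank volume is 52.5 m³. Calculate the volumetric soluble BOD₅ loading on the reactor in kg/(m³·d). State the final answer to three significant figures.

Applied soluble BOD₅ load per unit volume = Q·S₀/V = (201 × 2310/1000)/52.50 = 8.844 kg soluble BOD₅·m⁻³·d⁻¹.

L_v ≈ 8.84 kg soluble BOD₅/(m³·d)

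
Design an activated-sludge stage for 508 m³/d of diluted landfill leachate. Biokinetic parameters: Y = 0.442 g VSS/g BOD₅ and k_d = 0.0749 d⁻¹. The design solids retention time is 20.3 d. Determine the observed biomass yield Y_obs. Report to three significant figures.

Y_obs ≈ 0.175 g VSS/g BOD₅

Observed yield with endogenous decay: Y_obs = Y / (1 + k_d·θ_c) = 0.442 / (1 + 0.0749 × 20.3) = 0.442 / 2.520 = 0.1754 g VSS/g BOD₅.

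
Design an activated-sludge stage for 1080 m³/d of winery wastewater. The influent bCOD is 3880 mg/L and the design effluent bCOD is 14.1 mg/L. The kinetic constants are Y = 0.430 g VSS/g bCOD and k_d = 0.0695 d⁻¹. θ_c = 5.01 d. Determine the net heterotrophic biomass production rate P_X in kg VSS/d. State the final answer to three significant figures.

Observed yield with endogenous decay: Y_obs = Y / (1 + k_d·θ_c) = 0.430 / (1 + 0.0695 × 5.01) = 0.430 / 1.348 = 0.3189 g VSS/g bCOD.
Mass of bCOD removed per day: Q(S₀ − S) = 1080 × 3866 g/m³ = 4175 kg/d.
So the net sludge growth is P_X = 0.3189 × 4175 = 1332 kg VSS/d.

P_X ≈ 1330 kg VSS/d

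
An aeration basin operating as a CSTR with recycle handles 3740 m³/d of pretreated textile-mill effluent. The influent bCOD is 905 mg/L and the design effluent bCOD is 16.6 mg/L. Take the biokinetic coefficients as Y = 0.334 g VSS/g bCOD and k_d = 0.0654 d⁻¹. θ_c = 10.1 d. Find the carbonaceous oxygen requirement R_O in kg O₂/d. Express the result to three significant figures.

Y_obs = Y / (1 + k_d θ_c) = 0.334 / (1 + 0.0654 × 10.1) = 0.334 / 1.661 = 0.2011.
Q·(S₀ − S) = 3740 × (905 − 16.6) × 10⁻³ = 3323 kg/d removed.
Biomass synthesised: P_X = Y_obs × 3323 = 668.3 kg VSS/d.
R_O = Q·(S₀ − S) − 1.42·P_X = 3323 − 1.42 × 668.3 = 2374 kg O₂/d.

R_O ≈ 2370 kg O₂/d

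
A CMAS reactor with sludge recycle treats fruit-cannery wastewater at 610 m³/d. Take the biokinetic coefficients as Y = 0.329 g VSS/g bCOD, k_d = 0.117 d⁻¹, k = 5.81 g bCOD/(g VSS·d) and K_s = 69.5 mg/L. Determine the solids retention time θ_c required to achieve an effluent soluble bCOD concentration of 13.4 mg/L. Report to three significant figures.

From 1/θ_c = Y·k·S/(K_s + S) − k_d: Y·k·S/(K_s+S) = 0.329 × 5.81 × 13.4 / (69.5 + 13.4) = 0.3090 d⁻¹.
θ_c = 1/(μ − k_d) = 1/(0.3090 − 0.117) = 1/0.1920 = 5.209 d.

θ_c ≈ 5.21 d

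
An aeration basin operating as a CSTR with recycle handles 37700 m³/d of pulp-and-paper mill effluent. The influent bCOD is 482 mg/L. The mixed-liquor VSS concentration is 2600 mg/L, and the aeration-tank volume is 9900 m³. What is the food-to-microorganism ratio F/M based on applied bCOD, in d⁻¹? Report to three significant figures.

F/M = applied load / biomass = Q·S₀/(V·X) = 37700 × 482 / (9900 × 2600) = 0.7060 d⁻¹.

F/M ≈ 0.706 d⁻¹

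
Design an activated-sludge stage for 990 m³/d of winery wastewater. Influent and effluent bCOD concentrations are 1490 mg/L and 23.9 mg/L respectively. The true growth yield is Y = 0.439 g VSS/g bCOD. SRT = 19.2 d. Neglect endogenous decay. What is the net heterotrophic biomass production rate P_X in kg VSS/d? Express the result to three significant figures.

P_X ≈ 637 kg VSS/d

Since k_d ≈ 0, Y_obs = Y = 0.439 g VSS/g bCOD.
Mass of bCOD removed per day: Q(S₀ − S) = 990 × 1466 g/m³ = 1451 kg/d.
Biomass produced: P_X = Y_obs·Q·ΔS = 0.4390 × 1451 ≈ 637.2 kg VSS/d.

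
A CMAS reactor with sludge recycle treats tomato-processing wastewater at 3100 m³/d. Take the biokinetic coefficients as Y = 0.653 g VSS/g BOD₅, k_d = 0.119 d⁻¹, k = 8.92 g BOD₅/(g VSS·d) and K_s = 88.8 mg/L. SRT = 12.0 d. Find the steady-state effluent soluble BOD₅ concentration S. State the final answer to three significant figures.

S ≈ 3.20 mg/L

Effluent substrate depends only on kinetics and SRT: S = K_s(1 + k_d θ_c) / [θ_c(Yk − k_d) − 1] = 88.8 × (1 + 0.119 × 12.0) / [12.0 × (0.653 × 8.92 − 0.119) − 1] = 215.6 / 67.47 = 3.196 mg/L.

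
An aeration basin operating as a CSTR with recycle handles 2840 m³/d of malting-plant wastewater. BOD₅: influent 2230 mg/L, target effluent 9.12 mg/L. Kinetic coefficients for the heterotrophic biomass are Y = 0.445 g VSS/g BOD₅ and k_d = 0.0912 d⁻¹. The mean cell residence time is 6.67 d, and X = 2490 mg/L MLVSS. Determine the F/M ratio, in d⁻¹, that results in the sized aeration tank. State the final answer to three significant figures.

F/M ≈ 0.544 d⁻¹

From the SRT design equation V = Y Q (S₀−S) θ_c / [X (1 + k_d θ_c)] = 0.445 × 2840 × (2230 − 9.12) × 6.67 / [2490 × (1 + 0.0912 × 6.67)] = 1.87×10^7 / 4005 = 4675 m³.
F/M = Q·S₀ / (V·X) = 2840 × 2230 / (4675 × 2490) = 0.5441 g BOD₅·(g VSS·d)⁻¹.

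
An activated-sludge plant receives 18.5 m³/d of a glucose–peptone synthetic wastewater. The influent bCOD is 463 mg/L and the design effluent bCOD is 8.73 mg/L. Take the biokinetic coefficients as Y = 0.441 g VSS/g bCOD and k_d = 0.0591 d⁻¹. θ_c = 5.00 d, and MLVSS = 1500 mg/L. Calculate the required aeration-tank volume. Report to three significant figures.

V ≈ 9.54 m³

Steady-state biomass mass balance: V·X·(1 + k_d·θ_c) = Y·Q·(S₀ − S)·θ_c, so V = 0.441 × 18.5 × (463 − 8.73) × 5.00 / [1500 × (1 + 0.0591 × 5.00)] = 1.85×10^4 / 1943 = 9.536 m³.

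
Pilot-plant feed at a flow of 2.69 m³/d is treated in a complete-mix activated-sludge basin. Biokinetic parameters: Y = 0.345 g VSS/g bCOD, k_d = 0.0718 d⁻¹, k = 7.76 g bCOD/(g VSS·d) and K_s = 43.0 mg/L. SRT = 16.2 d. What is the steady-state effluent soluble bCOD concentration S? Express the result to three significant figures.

For a completely mixed reactor with recycle the Lawrence–McCarty relation gives S = K_s·(1 + k_d·θ_c) / [θ_c·(Y·k − k_d) − 1] = 43.0 × (1 + 0.0718 × 16.2) / [16.2 × (0.345 × 7.76 − 0.0718) − 1] = 93.02 / 41.21 = 2.257 mg/L.

S ≈ 2.26 mg/L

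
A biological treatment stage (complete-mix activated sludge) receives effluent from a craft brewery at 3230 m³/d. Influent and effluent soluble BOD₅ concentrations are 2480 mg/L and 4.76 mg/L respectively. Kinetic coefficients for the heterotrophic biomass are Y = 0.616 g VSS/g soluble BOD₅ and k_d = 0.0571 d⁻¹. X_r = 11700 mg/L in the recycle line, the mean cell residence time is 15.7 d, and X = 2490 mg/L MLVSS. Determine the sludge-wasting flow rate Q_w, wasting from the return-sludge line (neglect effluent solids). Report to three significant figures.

Q_w ≈ 222 m³/d

Steady-state biomass mass balance: V·X·(1 + k_d·θ_c) = Y·Q·(S₀ − S)·θ_c, so V = 0.616 × 3230 × (2480 − 4.76) × 15.7 / [2490 × (1 + 0.0571 × 15.7)] = 7.73×10^7 / 4722 = 16374 m³.
Wasting from the return line (neglecting effluent solids): Q_w = V·X / (θ_c·X_r) = 16374 × 2490 / (15.7 × 11700) = 222.0 m³/d.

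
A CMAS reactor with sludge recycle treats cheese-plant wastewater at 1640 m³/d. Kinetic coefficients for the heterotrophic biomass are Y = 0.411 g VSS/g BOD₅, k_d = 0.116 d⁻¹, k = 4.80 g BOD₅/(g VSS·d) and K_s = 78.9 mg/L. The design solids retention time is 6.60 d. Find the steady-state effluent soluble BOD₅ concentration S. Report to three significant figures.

S ≈ 12.4 mg/L

For a completely mixed reactor with recycle the Lawrence–McCarty relation gives S = K_s·(1 + k_d·θ_c) / [θ_c·(Y·k − k_d) − 1] = 78.9 × (1 + 0.116 × 6.60) / [6.60 × (0.411 × 4.80 − 0.116) − 1] = 139.3 / 11.25 = 12.38 mg/L.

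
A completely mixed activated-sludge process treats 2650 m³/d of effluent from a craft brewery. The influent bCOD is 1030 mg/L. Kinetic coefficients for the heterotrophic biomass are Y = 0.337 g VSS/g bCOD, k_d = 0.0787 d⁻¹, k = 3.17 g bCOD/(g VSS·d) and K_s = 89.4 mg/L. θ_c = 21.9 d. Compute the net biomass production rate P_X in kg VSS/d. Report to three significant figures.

Effluent substrate depends only on kinetics and SRT: S = K_s(1 + k_d θ_c) / [θ_c(Yk − k_d) − 1] = 89.4 × (1 + 0.0787 × 21.9) / [21.9 × (0.337 × 3.17 − 0.0787) − 1] = 243.5 / 20.67 = 11.78 mg/L.
The observed yield is Y_obs = Y/(1 + k_d·θ_c) = 0.337 / (1 + 0.0787 × 21.9) = 0.337 / 2.724 = 0.1237 g VSS per g bCOD removed.
ΔS = 1030 − 11.8 = 1018 mg/L, so the substrate removal rate is 2650 × 1018/1000 = 2698 kg bCOD/d.
P_X = Y_obs · Q(S₀ − S) = 0.1237 × 2698 = 333.9 kg VSS/d.

P_X ≈ 334 kg VSS/d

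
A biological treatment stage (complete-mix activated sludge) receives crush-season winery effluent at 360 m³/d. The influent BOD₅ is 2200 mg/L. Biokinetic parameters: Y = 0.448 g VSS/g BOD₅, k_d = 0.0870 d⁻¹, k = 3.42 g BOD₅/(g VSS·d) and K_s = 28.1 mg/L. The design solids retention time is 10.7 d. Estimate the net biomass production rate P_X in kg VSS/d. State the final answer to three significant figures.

From the Monod/SRT balance for a CMAS, S = K_s·(1+k_d θ_c)/[θ_c·(Y k − k_d) − 1] = 28.1 × (1 + 0.0870 × 10.7) / [10.7 × (0.448 × 3.42 − 0.0870) − 1] = 54.26 / 14.46 = 3.751 mg/L.
The observed yield is Y_obs = Y/(1 + k_d·θ_c) = 0.448 / (1 + 0.0870 × 10.7) = 0.448 / 1.931 = 0.2320 g VSS per g BOD₅ removed.
Q·(S₀ − S) = 360 × (2200 − 3.75) × 10⁻³ = 790.6 kg/d removed.
Net biomass production P_X = Y_obs × Q·(S₀ − S) = 0.2320 × 790.6 = 183.4 kg VSS/d.

P_X ≈ 183 kg VSS/d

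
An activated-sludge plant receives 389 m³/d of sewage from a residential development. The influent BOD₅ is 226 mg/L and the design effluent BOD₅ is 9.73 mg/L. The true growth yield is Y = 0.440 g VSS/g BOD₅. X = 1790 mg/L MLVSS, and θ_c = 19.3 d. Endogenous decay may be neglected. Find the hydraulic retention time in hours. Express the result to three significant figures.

τ ≈ 24.6 h

Biomass mass balance (decay neglected): V·X = Y·Q·(S₀ − S)·θ_c, so V = 0.440 × 389 × (226 − 9.73) × 19.3 / 1790 = 399.1 m³.
HRT = V/Q = 399.1 m³ / 389 m³·d⁻¹ = 1.026 d × 24 = 24.62 h.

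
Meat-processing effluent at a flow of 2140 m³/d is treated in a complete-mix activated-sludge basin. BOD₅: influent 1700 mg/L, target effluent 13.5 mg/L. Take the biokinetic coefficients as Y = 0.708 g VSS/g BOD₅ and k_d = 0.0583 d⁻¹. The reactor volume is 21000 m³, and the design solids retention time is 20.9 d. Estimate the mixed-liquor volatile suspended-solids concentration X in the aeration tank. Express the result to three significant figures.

X = Y·Q·ΔS·θ_c / [V·(1 + k_d θ_c)] = 0.708 × 2140 × (1700 − 13.5) × 20.9 / [21000 × (1 + 0.0583 × 20.9)] = 1146 mg/L.

X ≈ 1150 mg/L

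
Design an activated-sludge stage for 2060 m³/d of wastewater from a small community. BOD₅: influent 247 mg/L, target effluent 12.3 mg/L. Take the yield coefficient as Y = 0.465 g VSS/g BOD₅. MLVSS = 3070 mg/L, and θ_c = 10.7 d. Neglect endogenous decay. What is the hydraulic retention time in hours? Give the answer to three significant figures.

With k_d = 0 the design equation reduces to V = Y Q (S₀−S) θ_c / X = 0.465 × 2060 × (247 − 12.3) × 10.7 / 3070 = 783.6 m³.
τ = V/Q = 783.6/2060 = 0.3804 d, or 9.129 h.

τ ≈ 9.13 h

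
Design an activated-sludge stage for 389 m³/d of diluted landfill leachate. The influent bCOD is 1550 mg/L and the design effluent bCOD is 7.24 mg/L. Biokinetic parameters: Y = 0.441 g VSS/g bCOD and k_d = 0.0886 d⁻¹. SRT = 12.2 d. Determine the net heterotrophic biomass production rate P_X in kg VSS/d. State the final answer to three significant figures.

Correct the yield for decay: Y_obs = Y/(1 + k_d θ_c) = 0.441 / (1 + 0.0886 × 12.2) = 0.441 / 2.081 = 0.2119.
ΔS = 1550 − 7.24 = 1543 mg/L, so the substrate removal rate is 389 × 1543/1000 = 600.1 kg bCOD/d.
Biomass produced: P_X = Y_obs·Q·ΔS = 0.2119 × 600.1 ≈ 127.2 kg VSS/d.

P_X ≈ 127 kg VSS/d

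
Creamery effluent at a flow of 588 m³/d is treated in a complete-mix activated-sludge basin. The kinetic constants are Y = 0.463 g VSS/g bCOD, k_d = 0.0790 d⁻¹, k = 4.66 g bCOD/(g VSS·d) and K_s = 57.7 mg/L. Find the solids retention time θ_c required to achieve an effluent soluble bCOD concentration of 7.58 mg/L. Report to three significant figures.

Specific growth rate at S = 7.58 mg/L: μ = YkS/(K_s+S) = 0.463·4.66·7.58/(57.7+7.58) = 0.2505 d⁻¹.
Then 1/θ_c = μ − k_d = 0.2505 − 0.0790 = 0.1715 d⁻¹, giving θ_c = 5.830 d.

θ_c ≈ 5.83 d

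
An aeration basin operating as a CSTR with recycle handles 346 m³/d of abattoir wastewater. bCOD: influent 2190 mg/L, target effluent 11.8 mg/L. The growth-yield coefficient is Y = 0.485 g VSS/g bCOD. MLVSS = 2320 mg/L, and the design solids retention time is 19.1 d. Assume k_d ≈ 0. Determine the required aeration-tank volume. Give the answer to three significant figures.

V·X = Y·Q·ΔS·θ_c gives V = 0.485 × 346 × (2190 − 11.8) × 19.1 / 2320 = 3009 m³.

V ≈ 3010 m³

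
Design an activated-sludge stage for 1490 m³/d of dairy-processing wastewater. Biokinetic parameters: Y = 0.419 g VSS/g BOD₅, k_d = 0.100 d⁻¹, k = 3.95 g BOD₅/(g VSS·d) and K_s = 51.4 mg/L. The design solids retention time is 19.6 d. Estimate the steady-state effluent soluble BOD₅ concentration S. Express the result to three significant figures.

Effluent substrate depends only on kinetics and SRT: S = K_s(1 + k_d θ_c) / [θ_c(Yk − k_d) − 1] = 51.4 × (1 + 0.100 × 19.6) / [19.6 × (0.419 × 3.95 − 0.100) − 1] = 152.1 / 29.48 = 5.161 mg/L.

S ≈ 5.16 mg/L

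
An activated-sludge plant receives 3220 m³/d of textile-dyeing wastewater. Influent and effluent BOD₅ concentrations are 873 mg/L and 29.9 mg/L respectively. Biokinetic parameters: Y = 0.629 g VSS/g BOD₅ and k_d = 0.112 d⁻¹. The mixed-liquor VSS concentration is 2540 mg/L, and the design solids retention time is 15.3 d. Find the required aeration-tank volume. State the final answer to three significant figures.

From the SRT design equation V = Y Q (S₀−S) θ_c / [X (1 + k_d θ_c)] = 0.629 × 3220 × (873 − 29.9) × 15.3 / [2540 × (1 + 0.112 × 15.3)] = 2.61×10^7 / 6893 = 3791 m³.

V ≈ 3790 m³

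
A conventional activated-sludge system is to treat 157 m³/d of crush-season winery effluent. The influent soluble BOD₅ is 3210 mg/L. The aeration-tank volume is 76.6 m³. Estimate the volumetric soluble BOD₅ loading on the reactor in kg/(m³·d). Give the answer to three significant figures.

Volumetric loading L_v = Q·S₀ / V = 157 × 3210 g/m³ / 76.60 m³ = 6579 g/(m³·d) = 6.579 kg soluble BOD₅/(m³·d).

L_v ≈ 6.58 kg soluble BOD₅/(m³·d)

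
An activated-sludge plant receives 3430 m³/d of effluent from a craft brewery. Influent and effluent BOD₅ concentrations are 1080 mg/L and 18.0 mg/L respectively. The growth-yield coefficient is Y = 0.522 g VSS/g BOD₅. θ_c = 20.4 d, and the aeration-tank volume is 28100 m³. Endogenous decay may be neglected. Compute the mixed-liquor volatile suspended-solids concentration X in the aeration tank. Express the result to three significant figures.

X ≈ 1380 mg/L

X = Y·Q·ΔS·θ_c / V = 0.522 × 3430 × (1080 − 18.0) × 20.4 / 28100 = 1380 mg/L.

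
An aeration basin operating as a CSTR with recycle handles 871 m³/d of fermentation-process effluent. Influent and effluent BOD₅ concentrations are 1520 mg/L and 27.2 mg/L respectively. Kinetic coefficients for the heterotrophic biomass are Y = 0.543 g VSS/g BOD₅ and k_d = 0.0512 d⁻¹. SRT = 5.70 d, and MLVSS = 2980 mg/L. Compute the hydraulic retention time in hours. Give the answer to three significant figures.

From the SRT design equation V = Y Q (S₀−S) θ_c / [X (1 + k_d θ_c)] = 0.543 × 871 × (1520 − 27.2) × 5.70 / [2980 × (1 + 0.0512 × 5.70)] = 4.02×10^6 / 3850 = 1045 m³.
Hydraulic retention time τ = V/Q = 1045 / 871 = 1.200 d = 28.80 h.

τ ≈ 28.8 h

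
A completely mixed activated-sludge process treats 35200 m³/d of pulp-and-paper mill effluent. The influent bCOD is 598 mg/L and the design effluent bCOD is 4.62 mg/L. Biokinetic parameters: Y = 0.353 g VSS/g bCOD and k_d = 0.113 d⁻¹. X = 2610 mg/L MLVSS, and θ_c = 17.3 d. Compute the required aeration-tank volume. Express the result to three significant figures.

Steady-state biomass mass balance: V·X·(1 + k_d·θ_c) = Y·Q·(S₀ − S)·θ_c, so V = 0.353 × 35200 × (598 − 4.62) × 17.3 / [2610 × (1 + 0.113 × 17.3)] = 1.28×10^8 / 7712 = 16539 m³.

V ≈ 16500 m³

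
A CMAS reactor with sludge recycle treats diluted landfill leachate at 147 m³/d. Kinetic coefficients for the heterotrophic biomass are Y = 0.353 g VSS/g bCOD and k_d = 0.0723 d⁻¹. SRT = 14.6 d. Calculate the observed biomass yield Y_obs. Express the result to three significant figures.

Y_obs ≈ 0.172 g VSS/g bCOD

Y_obs = Y / (1 + k_d θ_c) = 0.353 / (1 + 0.0723 × 14.6) = 0.353 / 2.056 = 0.1717.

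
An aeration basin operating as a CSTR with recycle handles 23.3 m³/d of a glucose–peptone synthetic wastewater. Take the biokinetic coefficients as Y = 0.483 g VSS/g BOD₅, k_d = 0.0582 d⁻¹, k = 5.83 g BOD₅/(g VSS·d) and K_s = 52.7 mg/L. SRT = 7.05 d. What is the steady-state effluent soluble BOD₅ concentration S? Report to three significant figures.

Effluent substrate depends only on kinetics and SRT: S = K_s(1 + k_d θ_c) / [θ_c(Yk − k_d) − 1] = 52.7 × (1 + 0.0582 × 7.05) / [7.05 × (0.483 × 5.83 − 0.0582) − 1] = 74.32 / 18.44 = 4.030 mg/L.

S ≈ 4.03 mg/L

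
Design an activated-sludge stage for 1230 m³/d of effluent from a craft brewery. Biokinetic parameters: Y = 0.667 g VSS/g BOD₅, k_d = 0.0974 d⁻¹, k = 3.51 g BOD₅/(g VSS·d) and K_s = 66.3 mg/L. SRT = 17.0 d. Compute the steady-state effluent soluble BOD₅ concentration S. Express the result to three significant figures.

From the Monod/SRT balance for a CMAS, S = K_s·(1+k_d θ_c)/[θ_c·(Y k − k_d) − 1] = 66.3 × (1 + 0.0974 × 17.0) / [17.0 × (0.667 × 3.51 − 0.0974) − 1] = 176.1 / 37.14 = 4.740 mg/L.

S ≈ 4.74 mg/L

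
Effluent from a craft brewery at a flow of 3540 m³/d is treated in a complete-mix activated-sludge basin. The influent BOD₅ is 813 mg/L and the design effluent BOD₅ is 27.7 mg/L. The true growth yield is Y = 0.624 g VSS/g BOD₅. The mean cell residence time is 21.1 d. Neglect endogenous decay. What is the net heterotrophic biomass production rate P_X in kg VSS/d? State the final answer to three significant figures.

No decay correction is needed, so Y_obs = Y = 0.624.
ΔS = 813 − 27.7 = 785.3 mg/L, so the substrate removal rate is 3540 × 785.3/1000 = 2780 kg BOD₅/d.
P_X = Y_obs · Q(S₀ − S) = 0.6240 × 2780 = 1735 kg VSS/d.

P_X ≈ 1730 kg VSS/d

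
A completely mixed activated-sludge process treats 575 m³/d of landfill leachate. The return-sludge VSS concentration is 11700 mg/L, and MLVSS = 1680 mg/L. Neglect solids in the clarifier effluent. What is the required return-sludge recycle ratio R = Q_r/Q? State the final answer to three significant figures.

R = Q_r/Q = X/(X_r − X) = 1680 / (11700 − 1680) = 0.1677.

R ≈ 0.168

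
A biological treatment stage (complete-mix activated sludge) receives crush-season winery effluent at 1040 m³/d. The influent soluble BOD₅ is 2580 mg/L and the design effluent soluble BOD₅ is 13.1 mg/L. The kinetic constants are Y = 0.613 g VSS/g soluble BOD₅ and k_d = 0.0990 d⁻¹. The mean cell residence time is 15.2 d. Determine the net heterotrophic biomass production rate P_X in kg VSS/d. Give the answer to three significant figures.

The observed yield is Y_obs = Y/(1 + k_d·θ_c) = 0.613 / (1 + 0.0990 × 15.2) = 0.613 / 2.505 = 0.2447 g VSS per g soluble BOD₅ removed.
Mass of soluble BOD₅ removed per day: Q(S₀ − S) = 1040 × 2567 g/m³ = 2670 kg/d.
P_X = Y_obs · Q(S₀ − S) = 0.2447 × 2670 = 653.3 kg VSS/d.

P_X ≈ 653 kg VSS/d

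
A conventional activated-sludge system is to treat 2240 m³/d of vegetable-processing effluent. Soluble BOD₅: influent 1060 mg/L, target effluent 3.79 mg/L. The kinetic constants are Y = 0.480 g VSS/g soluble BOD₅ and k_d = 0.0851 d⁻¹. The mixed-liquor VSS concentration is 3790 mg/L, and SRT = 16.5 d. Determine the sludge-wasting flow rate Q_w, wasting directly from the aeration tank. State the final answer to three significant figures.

Q_w ≈ 125 m³/d

Steady-state biomass mass balance: V·X·(1 + k_d·θ_c) = Y·Q·(S₀ − S)·θ_c, so V = 0.480 × 2240 × (1060 − 3.79) × 16.5 / [3790 × (1 + 0.0851 × 16.5)] = 1.87×10^7 / 9112 = 2056 m³.
For wasting at MLVSS concentration, Q_w = V/θ_c = 2056/16.5 = 124.6 m³/d.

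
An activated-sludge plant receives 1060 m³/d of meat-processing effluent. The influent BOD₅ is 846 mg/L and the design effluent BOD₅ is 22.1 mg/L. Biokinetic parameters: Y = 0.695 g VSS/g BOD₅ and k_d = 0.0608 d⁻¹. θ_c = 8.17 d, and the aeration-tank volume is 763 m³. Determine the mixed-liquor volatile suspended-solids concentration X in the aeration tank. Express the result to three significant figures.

X ≈ 4340 mg/L

Solving the biomass balance for X: X = Y Q (S₀−S) θ_c / [V (1+k_d θ_c)] = 0.695 × 1060 × (846 − 22.1) × 8.17 / [763 × (1 + 0.0608 × 8.17)] = 4342 mg/L.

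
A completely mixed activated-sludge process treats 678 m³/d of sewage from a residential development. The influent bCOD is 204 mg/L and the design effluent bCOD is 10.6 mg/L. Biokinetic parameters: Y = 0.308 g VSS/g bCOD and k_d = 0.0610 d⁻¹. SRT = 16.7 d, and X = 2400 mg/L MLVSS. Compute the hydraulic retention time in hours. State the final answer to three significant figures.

τ ≈ 4.93 h

From the SRT design equation V = Y Q (S₀−S) θ_c / [X (1 + k_d θ_c)] = 0.308 × 678 × (204 − 10.6) × 16.7 / [2400 × (1 + 0.0610 × 16.7)] = 6.74×10^5 / 4845 = 139.2 m³.
HRT = V/Q = 139.2 m³ / 678 m³·d⁻¹ = 0.2053 d × 24 = 4.928 h.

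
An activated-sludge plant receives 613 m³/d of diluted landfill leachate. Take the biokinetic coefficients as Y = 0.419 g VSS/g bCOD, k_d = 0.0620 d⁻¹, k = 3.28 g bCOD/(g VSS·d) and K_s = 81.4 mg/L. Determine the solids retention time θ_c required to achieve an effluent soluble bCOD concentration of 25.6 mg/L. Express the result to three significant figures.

Specific growth rate at S = 25.6 mg/L: μ = YkS/(K_s+S) = 0.419·3.28·25.6/(81.4+25.6) = 0.3288 d⁻¹.
1/θ_c = 0.3288 − 0.0620 = 0.2668 d⁻¹, so θ_c = 3.748 d.

θ_c ≈ 3.75 d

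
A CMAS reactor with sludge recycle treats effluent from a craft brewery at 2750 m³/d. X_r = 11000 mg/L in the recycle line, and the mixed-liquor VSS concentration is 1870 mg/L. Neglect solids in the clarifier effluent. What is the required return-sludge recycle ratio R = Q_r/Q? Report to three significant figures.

R = Q_r/Q = X/(X_r − X) = 1870 / (11000 − 1870) = 0.2048.

R ≈ 0.205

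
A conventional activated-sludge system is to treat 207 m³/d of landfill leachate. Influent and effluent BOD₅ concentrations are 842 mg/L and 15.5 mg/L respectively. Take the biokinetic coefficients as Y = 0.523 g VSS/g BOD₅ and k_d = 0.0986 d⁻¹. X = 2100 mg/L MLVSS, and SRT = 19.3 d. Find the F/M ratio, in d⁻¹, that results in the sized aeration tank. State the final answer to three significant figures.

Steady-state biomass mass balance: V·X·(1 + k_d·θ_c) = Y·Q·(S₀ − S)·θ_c, so V = 0.523 × 207 × (842 − 15.5) × 19.3 / [2100 × (1 + 0.0986 × 19.3)] = 1.73×10^6 / 6096 = 283.3 m³.
F/M = Q·S₀ / (V·X) = 207 × 842 / (283.3 × 2100) = 0.2930 g BOD₅·(g VSS·d)⁻¹.

F/M ≈ 0.293 d⁻¹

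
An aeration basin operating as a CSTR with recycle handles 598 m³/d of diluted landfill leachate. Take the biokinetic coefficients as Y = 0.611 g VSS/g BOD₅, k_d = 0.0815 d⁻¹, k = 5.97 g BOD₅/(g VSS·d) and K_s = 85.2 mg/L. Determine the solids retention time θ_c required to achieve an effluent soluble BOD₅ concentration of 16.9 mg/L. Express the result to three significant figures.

From 1/θ_c = Y·k·S/(K_s + S) − k_d: Y·k·S/(K_s+S) = 0.611 × 5.97 × 16.9 / (85.2 + 16.9) = 0.6038 d⁻¹.
θ_c = 1/(μ − k_d) = 1/(0.6038 − 0.0815) = 1/0.5223 = 1.915 d.

θ_c ≈ 1.91 d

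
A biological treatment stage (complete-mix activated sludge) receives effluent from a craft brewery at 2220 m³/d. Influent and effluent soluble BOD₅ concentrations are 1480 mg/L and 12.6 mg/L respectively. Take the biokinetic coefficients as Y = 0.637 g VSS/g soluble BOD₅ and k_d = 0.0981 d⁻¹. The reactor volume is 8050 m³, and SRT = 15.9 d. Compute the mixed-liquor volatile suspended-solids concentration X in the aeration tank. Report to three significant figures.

From V·X·(1 + k_d·θ_c) = Y·Q·(S₀ − S)·θ_c: X = 0.637 × 2220 × (1480 − 12.6) × 15.9 / [8050 × (1 + 0.0981 × 15.9)] = 1601 mg/L.

X ≈ 1600 mg/L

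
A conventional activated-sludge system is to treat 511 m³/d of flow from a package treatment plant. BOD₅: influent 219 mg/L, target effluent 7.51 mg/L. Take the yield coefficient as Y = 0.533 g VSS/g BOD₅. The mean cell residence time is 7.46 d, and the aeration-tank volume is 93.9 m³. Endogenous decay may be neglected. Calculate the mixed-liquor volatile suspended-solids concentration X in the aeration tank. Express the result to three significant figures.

Without decay, X = Y Q (S₀−S) θ_c / V = 0.533 × 511 × (219 − 7.51) × 7.46 / 93.9 = 4576 mg/L.

X ≈ 4580 mg/L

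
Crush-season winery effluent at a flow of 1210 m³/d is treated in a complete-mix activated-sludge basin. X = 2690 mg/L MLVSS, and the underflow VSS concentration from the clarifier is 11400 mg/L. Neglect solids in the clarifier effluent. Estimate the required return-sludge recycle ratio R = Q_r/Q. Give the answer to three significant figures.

R = Q_r/Q = X/(X_r − X) = 2690 / (11400 − 2690) = 0.3088.

R ≈ 0.309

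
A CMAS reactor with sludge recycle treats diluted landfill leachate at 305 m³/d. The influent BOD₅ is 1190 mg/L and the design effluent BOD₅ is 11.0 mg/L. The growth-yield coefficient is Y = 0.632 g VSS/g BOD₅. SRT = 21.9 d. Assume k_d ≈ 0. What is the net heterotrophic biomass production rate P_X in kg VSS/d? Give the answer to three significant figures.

P_X ≈ 227 kg VSS/d

No decay correction is needed, so Y_obs = Y = 0.632.
ΔS = 1190 − 11.0 = 1179 mg/L, so the substrate removal rate is 305 × 1179/1000 = 359.6 kg BOD₅/d.
Biomass produced: P_X = Y_obs·Q·ΔS = 0.6320 × 359.6 ≈ 227.3 kg VSS/d.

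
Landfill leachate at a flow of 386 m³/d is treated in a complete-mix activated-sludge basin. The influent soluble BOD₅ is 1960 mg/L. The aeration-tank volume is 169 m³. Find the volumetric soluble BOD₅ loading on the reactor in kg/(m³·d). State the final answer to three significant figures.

L_v ≈ 4.48 kg soluble BOD₅/(m³·d)

Applied soluble BOD₅ load per unit volume = Q·S₀/V = (386 × 1960/1000)/169.0 = 4.477 kg soluble BOD₅·m⁻³·d⁻¹.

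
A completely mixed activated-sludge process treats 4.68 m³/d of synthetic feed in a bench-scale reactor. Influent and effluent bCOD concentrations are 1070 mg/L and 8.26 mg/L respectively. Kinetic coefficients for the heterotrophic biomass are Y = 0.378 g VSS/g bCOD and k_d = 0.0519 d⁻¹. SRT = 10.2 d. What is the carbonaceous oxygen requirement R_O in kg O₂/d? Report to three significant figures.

R_O ≈ 3.23 kg O₂/d

Observed yield with endogenous decay: Y_obs = Y / (1 + k_d·θ_c) = 0.378 / (1 + 0.0519 × 10.2) = 0.378 / 1.529 = 0.2472 g VSS/g bCOD.
Substrate removed = Q·(S₀ − S) = 4.68 m³/d × (1070 − 8.26) g/m³ = 4.97×10^3 g/d = 4.969 kg/d.
Biomass synthesised: P_X = Y_obs × 4.969 = 1.228 kg VSS/d.
R_O = Q·ΔS − 1.42 P_X = 4.969 − 1.744 = 3.225 kg O₂/d.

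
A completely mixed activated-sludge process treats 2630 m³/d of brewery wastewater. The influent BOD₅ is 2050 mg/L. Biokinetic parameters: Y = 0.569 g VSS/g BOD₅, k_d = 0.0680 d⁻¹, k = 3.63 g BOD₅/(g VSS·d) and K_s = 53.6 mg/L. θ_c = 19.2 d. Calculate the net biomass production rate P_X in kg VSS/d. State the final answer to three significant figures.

For a completely mixed reactor with recycle the Lawrence–McCarty relation gives S = K_s·(1 + k_d·θ_c) / [θ_c·(Y·k − k_d) − 1] = 53.6 × (1 + 0.0680 × 19.2) / [19.2 × (0.569 × 3.63 − 0.0680) − 1] = 123.6 / 37.35 = 3.309 mg/L.
Observed yield with endogenous decay: Y_obs = Y / (1 + k_d·θ_c) = 0.569 / (1 + 0.0680 × 19.2) = 0.569 / 2.306 = 0.2468 g VSS/g BOD₅.
Q·(S₀ − S) = 2630 × (2050 − 3.31) × 10⁻³ = 5383 kg/d removed.
Biomass produced: P_X = Y_obs·Q·ΔS = 0.2468 × 5383 ≈ 1328 kg VSS/d.

P_X ≈ 1330 kg VSS/d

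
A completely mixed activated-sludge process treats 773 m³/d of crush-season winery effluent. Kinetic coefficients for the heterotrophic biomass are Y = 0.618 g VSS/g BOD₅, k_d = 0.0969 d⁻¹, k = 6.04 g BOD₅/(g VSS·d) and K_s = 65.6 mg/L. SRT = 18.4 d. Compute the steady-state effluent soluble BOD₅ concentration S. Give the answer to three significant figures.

S ≈ 2.77 mg/L

Effluent substrate depends only on kinetics and SRT: S = K_s(1 + k_d θ_c) / [θ_c(Yk − k_d) − 1] = 65.6 × (1 + 0.0969 × 18.4) / [18.4 × (0.618 × 6.04 − 0.0969) − 1] = 182.6 / 65.90 = 2.770 mg/L.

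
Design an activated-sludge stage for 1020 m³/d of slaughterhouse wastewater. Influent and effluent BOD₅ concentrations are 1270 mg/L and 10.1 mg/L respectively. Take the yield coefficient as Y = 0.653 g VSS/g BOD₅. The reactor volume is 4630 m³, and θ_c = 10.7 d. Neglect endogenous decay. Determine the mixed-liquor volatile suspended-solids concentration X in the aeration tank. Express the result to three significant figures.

X ≈ 1940 mg/L

Without decay, X = Y Q (S₀−S) θ_c / V = 0.653 × 1020 × (1270 − 10.1) × 10.7 / 4630 = 1939 mg/L.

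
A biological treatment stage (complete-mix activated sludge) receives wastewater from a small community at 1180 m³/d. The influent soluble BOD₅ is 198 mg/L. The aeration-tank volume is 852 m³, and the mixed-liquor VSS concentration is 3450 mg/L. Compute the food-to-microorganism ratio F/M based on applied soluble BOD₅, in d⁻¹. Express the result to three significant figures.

Food-to-microorganism ratio F/M = Q S₀ / (V X) = 1180 × 198 / (852.0 × 3450) = 0.07949 d⁻¹.

F/M ≈ 0.0795 d⁻¹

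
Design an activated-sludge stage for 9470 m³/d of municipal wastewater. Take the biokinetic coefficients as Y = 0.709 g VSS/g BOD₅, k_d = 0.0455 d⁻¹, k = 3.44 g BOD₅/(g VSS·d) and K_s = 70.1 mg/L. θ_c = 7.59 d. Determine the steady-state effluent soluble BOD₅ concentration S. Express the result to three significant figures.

Effluent substrate depends only on kinetics and SRT: S = K_s(1 + k_d θ_c) / [θ_c(Yk − k_d) − 1] = 70.1 × (1 + 0.0455 × 7.59) / [7.59 × (0.709 × 3.44 − 0.0455) − 1] = 94.31 / 17.17 = 5.494 mg/L.

S ≈ 5.49 mg/L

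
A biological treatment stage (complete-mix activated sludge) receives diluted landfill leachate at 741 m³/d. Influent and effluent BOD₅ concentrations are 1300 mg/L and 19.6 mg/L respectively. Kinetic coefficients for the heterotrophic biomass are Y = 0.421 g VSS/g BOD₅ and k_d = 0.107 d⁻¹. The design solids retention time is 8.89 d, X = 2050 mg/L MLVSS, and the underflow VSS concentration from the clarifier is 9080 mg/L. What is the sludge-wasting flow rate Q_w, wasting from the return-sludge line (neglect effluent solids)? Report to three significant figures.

Steady-state biomass mass balance: V·X·(1 + k_d·θ_c) = Y·Q·(S₀ − S)·θ_c, so V = 0.421 × 741 × (1300 − 19.6) × 8.89 / [2050 × (1 + 0.107 × 8.89)] = 3.55×10^6 / 4000 = 887.7 m³.
θ_c = V·X/(Q_w·X_r) when wasting from the recycle, so Q_w = V·X/(θ_c·X_r) = 887.7 × 2050 / (8.89 × 9080) = 22.55 m³/d.

Q_w ≈ 22.5 m³/d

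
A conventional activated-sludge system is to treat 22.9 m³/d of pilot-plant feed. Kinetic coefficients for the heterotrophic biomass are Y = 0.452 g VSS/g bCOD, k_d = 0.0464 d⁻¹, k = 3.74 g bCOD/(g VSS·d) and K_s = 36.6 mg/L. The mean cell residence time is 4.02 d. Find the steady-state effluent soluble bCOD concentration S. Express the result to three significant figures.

S ≈ 7.74 mg/L

For a completely mixed reactor with recycle the Lawrence–McCarty relation gives S = K_s·(1 + k_d·θ_c) / [θ_c·(Y·k − k_d) − 1] = 36.6 × (1 + 0.0464 × 4.02) / [4.02 × (0.452 × 3.74 − 0.0464) − 1] = 43.43 / 5.609 = 7.742 mg/L.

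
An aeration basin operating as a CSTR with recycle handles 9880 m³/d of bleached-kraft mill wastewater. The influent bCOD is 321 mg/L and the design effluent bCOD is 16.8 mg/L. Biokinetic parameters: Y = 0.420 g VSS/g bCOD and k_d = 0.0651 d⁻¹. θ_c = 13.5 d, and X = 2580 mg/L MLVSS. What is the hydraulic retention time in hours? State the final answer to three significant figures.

τ ≈ 8.54 h

Steady-state biomass mass balance: V·X·(1 + k_d·θ_c) = Y·Q·(S₀ − S)·θ_c, so V = 0.420 × 9880 × (321 − 16.8) × 13.5 / [2580 × (1 + 0.0651 × 13.5)] = 1.7×10^7 / 4847 = 3516 m³.
HRT = V/Q = 3516 m³ / 9880 m³·d⁻¹ = 0.3558 d × 24 = 8.540 h.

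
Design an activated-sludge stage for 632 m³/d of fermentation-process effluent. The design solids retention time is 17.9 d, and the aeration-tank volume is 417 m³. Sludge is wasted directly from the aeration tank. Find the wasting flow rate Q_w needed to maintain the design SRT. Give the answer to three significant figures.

Q_w ≈ 23.3 m³/d

For wasting at MLVSS concentration, Q_w = V/θ_c = 417.0/17.9 = 23.30 m³/d.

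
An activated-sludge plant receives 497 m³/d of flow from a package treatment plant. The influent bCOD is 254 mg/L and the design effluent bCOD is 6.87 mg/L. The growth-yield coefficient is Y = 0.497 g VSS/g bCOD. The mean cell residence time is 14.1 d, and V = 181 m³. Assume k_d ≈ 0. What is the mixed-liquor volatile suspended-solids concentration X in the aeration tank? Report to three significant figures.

X ≈ 4760 mg/L

From V·X = Y·Q·(S₀ − S)·θ_c (decay neglected): X = 0.497 × 497 × (254 − 6.87) × 14.1 / 181 = 4755 mg/L.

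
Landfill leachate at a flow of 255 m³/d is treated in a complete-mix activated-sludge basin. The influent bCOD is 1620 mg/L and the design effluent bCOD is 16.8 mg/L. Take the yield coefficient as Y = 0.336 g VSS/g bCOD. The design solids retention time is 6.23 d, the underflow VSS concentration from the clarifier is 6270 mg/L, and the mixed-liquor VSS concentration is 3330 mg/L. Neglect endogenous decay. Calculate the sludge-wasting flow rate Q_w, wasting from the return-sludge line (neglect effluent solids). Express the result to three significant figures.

V·X = Y·Q·ΔS·θ_c gives V = 0.336 × 255 × (1620 − 16.8) × 6.23 / 3330 = 257.0 m³.
Q_w = (V·X)/(θ_c X_r) = 257.0 × 3330 / (6.23 × 6270) = 21.91 m³/d.

Q_w ≈ 21.9 m³/d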